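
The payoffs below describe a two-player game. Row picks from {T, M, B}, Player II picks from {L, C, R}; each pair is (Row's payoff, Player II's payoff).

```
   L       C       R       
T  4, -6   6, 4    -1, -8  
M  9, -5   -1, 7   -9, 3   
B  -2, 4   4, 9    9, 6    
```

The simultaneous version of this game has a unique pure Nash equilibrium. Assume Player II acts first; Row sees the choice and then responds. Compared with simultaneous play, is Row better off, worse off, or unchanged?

better off

Backward induction with Player II moving first.
- L: BR = M, leader payoff -5.
- C: BR = T, leader payoff 4.
- R: BR = B, leader payoff 6.
Player II's induced payoffs are -5, 4, 6, so Player II commits to R. Subgame-perfect outcome: (B, R) with payoffs (9, 6).
Now find the simultaneous Nash equilibrium.
Row's best replies: L→M; C→T; R→B.
Player II's best replies: T→C; M→C; B→C.
The unique mutual best reply is (T, C), giving (6, 4).
Row earns 9 sequentially versus 6 at the Nash outcome: better off.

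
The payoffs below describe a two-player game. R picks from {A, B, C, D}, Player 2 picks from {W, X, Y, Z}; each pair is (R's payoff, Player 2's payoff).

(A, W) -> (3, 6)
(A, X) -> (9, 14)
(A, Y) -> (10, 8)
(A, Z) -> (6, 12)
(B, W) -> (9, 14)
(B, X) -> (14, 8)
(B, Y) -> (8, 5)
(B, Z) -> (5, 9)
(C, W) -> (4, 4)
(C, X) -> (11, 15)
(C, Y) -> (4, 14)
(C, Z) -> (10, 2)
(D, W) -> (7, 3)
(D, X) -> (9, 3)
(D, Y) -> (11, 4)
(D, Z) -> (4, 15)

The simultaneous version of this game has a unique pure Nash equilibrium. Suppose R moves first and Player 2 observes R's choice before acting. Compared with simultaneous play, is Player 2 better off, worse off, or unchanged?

better off

Backward induction with R moving first.
- A: Player 2 compares 6, 14, 8, 12 and picks X; R would get 9.
- B: Player 2 compares 14, 8, 5, 9 and picks W; R would get 9.
- C: Player 2 compares 4, 15, 14, 2 and picks X; R would get 11.
- D: Player 2 compares 3, 3, 4, 15 and picks Z; R would get 4.
Maximizing over 9, 9, 11, 4, R chooses C. Subgame-perfect outcome: (C, X) with payoffs (11, 15).
Under simultaneous play:
R's best replies: W→B; X→B; Y→D; Z→C.
Player 2's best replies: A→X; B→W; C→X; D→Z.
Only (B, W) has each player best-responding; Nash payoffs (9, 14).
Player 2 earns 15 sequentially versus 14 at the Nash outcome: better off.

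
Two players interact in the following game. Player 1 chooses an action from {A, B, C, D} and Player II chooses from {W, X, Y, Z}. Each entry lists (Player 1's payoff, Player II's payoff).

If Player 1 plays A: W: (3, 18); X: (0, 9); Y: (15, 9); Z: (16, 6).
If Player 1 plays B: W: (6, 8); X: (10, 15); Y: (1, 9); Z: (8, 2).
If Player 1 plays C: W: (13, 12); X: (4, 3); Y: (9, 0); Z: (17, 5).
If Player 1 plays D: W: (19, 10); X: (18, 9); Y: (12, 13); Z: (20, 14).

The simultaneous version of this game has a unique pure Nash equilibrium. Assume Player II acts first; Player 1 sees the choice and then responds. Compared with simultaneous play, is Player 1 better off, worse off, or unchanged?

unchanged

Backward induction with Player II moving first.
- W: Player 1 compares 3, 6, 13, 19 and picks D; Player II would get 10.
- X: Player 1 compares 0, 10, 4, 18 and picks D; Player II would get 9.
- Y: Player 1 compares 15, 1, 9, 12 and picks A; Player II would get 9.
- Z: Player 1 compares 16, 8, 17, 20 and picks D; Player II would get 14.
Among 10, 9, 9, 14, the best is 14 at Z. Subgame-perfect outcome: (D, Z) with payoffs (20, 14).
Now find the simultaneous Nash equilibrium.
Player 1's best replies: W→D; X→D; Y→A; Z→D.
Player II's best replies: A→W; B→X; C→W; D→Z.
Only (D, Z) has each player best-responding; Nash payoffs (20, 14).
Player 1 earns 20 sequentially versus 20 at the Nash outcome: unchanged.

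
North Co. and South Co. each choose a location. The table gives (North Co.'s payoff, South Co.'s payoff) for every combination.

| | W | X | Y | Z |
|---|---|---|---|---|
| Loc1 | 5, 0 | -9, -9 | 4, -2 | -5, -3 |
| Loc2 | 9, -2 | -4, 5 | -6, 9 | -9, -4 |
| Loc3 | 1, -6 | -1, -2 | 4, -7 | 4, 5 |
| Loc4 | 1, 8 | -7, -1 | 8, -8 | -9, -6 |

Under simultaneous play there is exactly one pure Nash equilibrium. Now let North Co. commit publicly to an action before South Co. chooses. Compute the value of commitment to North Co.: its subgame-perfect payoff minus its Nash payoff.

1

South Co. best-responds to each possible North Co. move:
- Loc1: South Co. compares 0, -9, -2, -3 and picks W; North Co. would get 5.
- Loc2: South Co. compares -2, 5, 9, -4 and picks Y; North Co. would get -6.
- Loc3: South Co. compares -6, -2, -7, 5 and picks Z; North Co. would get 4.
- Loc4: South Co. compares 8, -1, -8, -6 and picks W; North Co. would get 1.
North Co.'s induced payoffs are 5, -6, 4, 1, so North Co. commits to Loc1. Subgame-perfect outcome: (Loc1, W) with payoffs (5, 0).
Under simultaneous play:
North Co.'s best replies: W→Loc2; X→Loc3; Y→Loc4; Z→Loc3.
South Co.'s best replies: Loc1→W; Loc2→Y; Loc3→Z; Loc4→W.
The unique mutual best reply is (Loc3, Z), giving (4, 5).
North Co.'s commitment gain: 5 − 4 = 1.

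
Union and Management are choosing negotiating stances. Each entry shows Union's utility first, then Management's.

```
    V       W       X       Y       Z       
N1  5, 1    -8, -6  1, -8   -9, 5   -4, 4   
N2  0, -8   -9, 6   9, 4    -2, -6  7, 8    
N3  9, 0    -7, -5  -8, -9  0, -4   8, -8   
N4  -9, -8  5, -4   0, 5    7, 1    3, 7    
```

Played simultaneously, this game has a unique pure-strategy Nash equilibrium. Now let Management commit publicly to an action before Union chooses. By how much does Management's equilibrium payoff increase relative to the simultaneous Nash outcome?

4

Solve by backward induction (Management leads).
- V → Union plays N3 (best of 5, 0, 9, -9); Management gets 0.
- W → Union plays N4 (best of -8, -9, -7, 5); Management gets -4.
- X → Union plays N2 (best of 1, 9, -8, 0); Management gets 4.
- Y → Union plays N4 (best of -9, -2, 0, 7); Management gets 1.
- Z → Union plays N3 (best of -4, 7, 8, 3); Management gets -8.
Maximizing over 0, -4, 4, 1, -8, Management chooses X. Subgame-perfect outcome: (N2, X) with payoffs (9, 4).
Now find the simultaneous Nash equilibrium.
Union's best replies: V→N3; W→N4; X→N2; Y→N4; Z→N3.
Management's best replies: N1→Y; N2→Z; N3→V; N4→Z.
The unique mutual best reply is (N3, V), giving (9, 0).
Management's commitment gain: 4 − 0 = 4.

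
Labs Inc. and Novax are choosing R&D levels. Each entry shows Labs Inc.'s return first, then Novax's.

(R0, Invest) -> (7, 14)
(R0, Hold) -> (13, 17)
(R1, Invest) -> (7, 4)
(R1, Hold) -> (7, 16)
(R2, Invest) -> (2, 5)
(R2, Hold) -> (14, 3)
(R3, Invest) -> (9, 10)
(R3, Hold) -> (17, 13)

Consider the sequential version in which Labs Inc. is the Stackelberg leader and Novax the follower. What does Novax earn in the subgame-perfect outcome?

Solve by backward induction (Labs Inc. leads).
- R0 → Novax plays Hold (best of 14, 17); Labs Inc. gets 13.
- R1 → Novax plays Hold (best of 4, 16); Labs Inc. gets 7.
- R2 → Novax plays Invest (best of 5, 3); Labs Inc. gets 2.
- R3 → Novax plays Hold (best of 10, 13); Labs Inc. gets 17.
Maximizing over 13, 7, 2, 17, Labs Inc. chooses R3. Subgame-perfect outcome: (R3, Hold) with payoffs (17, 13).

13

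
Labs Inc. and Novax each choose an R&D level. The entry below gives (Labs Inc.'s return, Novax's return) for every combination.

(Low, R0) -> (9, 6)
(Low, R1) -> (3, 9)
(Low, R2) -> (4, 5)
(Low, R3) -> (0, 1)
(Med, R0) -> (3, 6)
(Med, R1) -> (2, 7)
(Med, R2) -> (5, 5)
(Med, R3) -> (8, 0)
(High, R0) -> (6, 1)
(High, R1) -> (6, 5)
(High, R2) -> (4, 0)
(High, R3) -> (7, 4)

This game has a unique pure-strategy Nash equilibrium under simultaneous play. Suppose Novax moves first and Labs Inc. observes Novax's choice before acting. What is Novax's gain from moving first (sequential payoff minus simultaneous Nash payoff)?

Solve by backward induction (Novax leads).
- R0: Labs Inc. compares 9, 3, 6 and picks Low; Novax would get 6.
- R1: Labs Inc. compares 3, 2, 6 and picks High; Novax would get 5.
- R2: Labs Inc. compares 4, 5, 4 and picks Med; Novax would get 5.
- R3: Labs Inc. compares 0, 8, 7 and picks Med; Novax would get 0.
Among 6, 5, 5, 0, the best is 6 at R0. Subgame-perfect outcome: (Low, R0) with payoffs (9, 6).
For the simultaneous game, intersect best replies.
Labs Inc.'s best replies: R0→Low; R1→High; R2→Med; R3→Med.
Novax's best replies: Low→R1; Med→R1; High→R1.
Only (High, R1) has each player best-responding; Nash payoffs (6, 5).
Novax's commitment gain: 6 − 5 = 1.

1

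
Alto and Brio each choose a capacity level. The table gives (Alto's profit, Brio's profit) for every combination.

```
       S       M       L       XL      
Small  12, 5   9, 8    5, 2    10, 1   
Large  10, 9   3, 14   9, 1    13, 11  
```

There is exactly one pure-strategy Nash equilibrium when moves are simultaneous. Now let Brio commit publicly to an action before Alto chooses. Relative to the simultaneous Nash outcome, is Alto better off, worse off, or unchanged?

better off

Work backward from Alto's decision.
- S: BR = Small, leader payoff 5.
- M: BR = Small, leader payoff 8.
- L: BR = Large, leader payoff 1.
- XL: BR = Large, leader payoff 11.
Brio's induced payoffs are 5, 8, 1, 11, so Brio commits to XL. Subgame-perfect outcome: (Large, XL) with payoffs (13, 11).
For the simultaneous game, intersect best replies.
Alto's best replies: S→Small; M→Small; L→Large; XL→Large.
Brio's best replies: Small→M; Large→M.
The unique mutual best reply is (Small, M), giving (9, 8).
Alto earns 13 sequentially versus 9 at the Nash outcome: better off.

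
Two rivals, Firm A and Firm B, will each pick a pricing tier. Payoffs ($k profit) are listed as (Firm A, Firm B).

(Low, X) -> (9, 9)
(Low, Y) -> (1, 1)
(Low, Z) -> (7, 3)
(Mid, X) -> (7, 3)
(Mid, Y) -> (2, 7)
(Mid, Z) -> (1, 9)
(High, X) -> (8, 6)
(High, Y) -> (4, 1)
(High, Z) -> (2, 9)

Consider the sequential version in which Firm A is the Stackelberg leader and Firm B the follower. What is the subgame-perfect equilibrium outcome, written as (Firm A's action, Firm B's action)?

Firm B best-responds to each possible Firm A move:
- Low: BR = X, leader payoff 9.
- Mid: BR = Z, leader payoff 1.
- High: BR = Z, leader payoff 2.
Firm A's induced payoffs are 9, 1, 2, so Firm A commits to Low. Subgame-perfect outcome: (Low, X) with payoffs (9, 9).

(Low, X)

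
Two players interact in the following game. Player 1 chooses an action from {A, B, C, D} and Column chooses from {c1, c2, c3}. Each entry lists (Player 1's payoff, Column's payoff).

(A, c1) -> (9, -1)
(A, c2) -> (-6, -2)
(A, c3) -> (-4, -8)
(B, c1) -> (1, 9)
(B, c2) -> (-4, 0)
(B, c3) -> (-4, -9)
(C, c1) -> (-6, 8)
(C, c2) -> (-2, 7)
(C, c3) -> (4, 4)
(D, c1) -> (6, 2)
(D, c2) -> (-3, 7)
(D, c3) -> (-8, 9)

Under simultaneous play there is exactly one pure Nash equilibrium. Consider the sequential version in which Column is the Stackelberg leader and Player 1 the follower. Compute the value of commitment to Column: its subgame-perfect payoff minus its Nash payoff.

Solve by backward induction (Column leads).
- c1 → Player 1 plays A (best of 9, 1, -6, 6); Column gets -1.
- c2 → Player 1 plays C (best of -6, -4, -2, -3); Column gets 7.
- c3 → Player 1 plays C (best of -4, -4, 4, -8); Column gets 4.
Among -1, 7, 4, the best is 7 at c2. Subgame-perfect outcome: (C, c2) with payoffs (-2, 7).
For the simultaneous game, intersect best replies.
Player 1's best replies: c1→A; c2→C; c3→C.
Column's best replies: A→c1; B→c1; C→c1; D→c3.
The unique mutual best reply is (A, c1), giving (9, -1).
Column's commitment gain: 7 − -1 = 8.

8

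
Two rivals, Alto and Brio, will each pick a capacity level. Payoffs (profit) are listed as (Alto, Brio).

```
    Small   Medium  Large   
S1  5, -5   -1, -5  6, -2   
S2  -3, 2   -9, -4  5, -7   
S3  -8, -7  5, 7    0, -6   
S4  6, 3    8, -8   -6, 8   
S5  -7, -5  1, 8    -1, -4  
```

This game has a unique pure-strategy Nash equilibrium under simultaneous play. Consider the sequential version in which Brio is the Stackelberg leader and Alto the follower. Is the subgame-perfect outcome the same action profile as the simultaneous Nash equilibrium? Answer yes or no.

no

Alto best-responds to each possible Brio move:
- Small: Alto compares 5, -3, -8, 6, -7 and picks S4; Brio would get 3.
- Medium: Alto compares -1, -9, 5, 8, 1 and picks S4; Brio would get -8.
- Large: Alto compares 6, 5, 0, -6, -1 and picks S1; Brio would get -2.
Brio's induced payoffs are 3, -8, -2, so Brio commits to Small. Subgame-perfect outcome: (S4, Small) with payoffs (6, 3).
For the simultaneous game, intersect best replies.
Alto's best replies: Small→S4; Medium→S4; Large→S1.
Brio's best replies: S1→Large; S2→Small; S3→Medium; S4→Large; S5→Medium.
Only (S1, Large) has each player best-responding; Nash payoffs (6, -2).
Sequential outcome (S4, Small) differs from the Nash profile (S1, Large).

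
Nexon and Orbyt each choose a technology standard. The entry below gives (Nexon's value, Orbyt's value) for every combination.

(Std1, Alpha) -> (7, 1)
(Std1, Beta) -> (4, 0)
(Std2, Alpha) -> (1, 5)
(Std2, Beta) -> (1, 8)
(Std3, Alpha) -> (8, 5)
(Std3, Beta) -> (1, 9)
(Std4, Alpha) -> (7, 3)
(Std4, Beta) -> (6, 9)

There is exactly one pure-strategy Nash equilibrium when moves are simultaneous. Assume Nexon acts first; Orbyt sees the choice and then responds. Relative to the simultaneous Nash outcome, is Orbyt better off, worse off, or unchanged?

worse off

Backward induction with Nexon moving first.
- Std1: Orbyt compares 1, 0 and picks Alpha; Nexon would get 7.
- Std2: Orbyt compares 5, 8 and picks Beta; Nexon would get 1.
- Std3: Orbyt compares 5, 9 and picks Beta; Nexon would get 1.
- Std4: Orbyt compares 3, 9 and picks Beta; Nexon would get 6.
Among 7, 1, 1, 6, the best is 7 at Std1. Subgame-perfect outcome: (Std1, Alpha) with payoffs (7, 1).
Now find the simultaneous Nash equilibrium.
Nexon's best replies: Alpha→Std3; Beta→Std4.
Orbyt's best replies: Std1→Alpha; Std2→Beta; Std3→Beta; Std4→Beta.
The unique mutual best reply is (Std4, Beta), giving (6, 9).
Orbyt earns 1 sequentially versus 9 at the Nash outcome: worse off.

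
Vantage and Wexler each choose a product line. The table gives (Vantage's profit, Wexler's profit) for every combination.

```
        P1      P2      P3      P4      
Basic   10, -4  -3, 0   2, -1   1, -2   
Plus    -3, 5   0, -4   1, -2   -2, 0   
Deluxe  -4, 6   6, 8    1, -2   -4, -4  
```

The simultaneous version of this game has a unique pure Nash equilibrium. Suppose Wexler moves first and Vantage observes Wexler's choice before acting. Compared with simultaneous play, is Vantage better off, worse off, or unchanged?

unchanged

Work backward from Vantage's decision.
- P1 → Vantage plays Basic (best of 10, -3, -4); Wexler gets -4.
- P2 → Vantage plays Deluxe (best of -3, 0, 6); Wexler gets 8.
- P3 → Vantage plays Basic (best of 2, 1, 1); Wexler gets -1.
- P4 → Vantage plays Basic (best of 1, -2, -4); Wexler gets -2.
Wexler's induced payoffs are -4, 8, -1, -2, so Wexler commits to P2. Subgame-perfect outcome: (Deluxe, P2) with payoffs (6, 8).
For the simultaneous game, intersect best replies.
Vantage's best replies: P1→Basic; P2→Deluxe; P3→Basic; P4→Basic.
Wexler's best replies: Basic→P2; Plus→P1; Deluxe→P2.
Only (Deluxe, P2) has each player best-responding; Nash payoffs (6, 8).
Vantage earns 6 sequentially versus 6 at the Nash outcome: unchanged.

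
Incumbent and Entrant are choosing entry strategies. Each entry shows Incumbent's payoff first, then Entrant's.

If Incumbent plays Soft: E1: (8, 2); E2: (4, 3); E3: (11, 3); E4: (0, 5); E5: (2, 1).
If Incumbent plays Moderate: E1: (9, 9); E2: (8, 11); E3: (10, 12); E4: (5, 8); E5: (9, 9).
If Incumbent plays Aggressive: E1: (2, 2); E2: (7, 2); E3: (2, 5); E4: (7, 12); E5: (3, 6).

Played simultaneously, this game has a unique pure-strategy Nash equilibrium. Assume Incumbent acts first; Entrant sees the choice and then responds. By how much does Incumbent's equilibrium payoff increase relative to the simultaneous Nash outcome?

3

Entrant best-responds to each possible Incumbent move:
- Soft → Entrant plays E4 (best of 2, 3, 3, 5, 1); Incumbent gets 0.
- Moderate → Entrant plays E3 (best of 9, 11, 12, 8, 9); Incumbent gets 10.
- Aggressive → Entrant plays E4 (best of 2, 2, 5, 12, 6); Incumbent gets 7.
Incumbent's induced payoffs are 0, 10, 7, so Incumbent commits to Moderate. Subgame-perfect outcome: (Moderate, E3) with payoffs (10, 12).
For the simultaneous game, intersect best replies.
Incumbent's best replies: E1→Moderate; E2→Moderate; E3→Soft; E4→Aggressive; E5→Moderate.
Entrant's best replies: Soft→E4; Moderate→E3; Aggressive→E4.
The unique mutual best reply is (Aggressive, E4), giving (7, 12).
Incumbent's commitment gain: 10 − 7 = 3.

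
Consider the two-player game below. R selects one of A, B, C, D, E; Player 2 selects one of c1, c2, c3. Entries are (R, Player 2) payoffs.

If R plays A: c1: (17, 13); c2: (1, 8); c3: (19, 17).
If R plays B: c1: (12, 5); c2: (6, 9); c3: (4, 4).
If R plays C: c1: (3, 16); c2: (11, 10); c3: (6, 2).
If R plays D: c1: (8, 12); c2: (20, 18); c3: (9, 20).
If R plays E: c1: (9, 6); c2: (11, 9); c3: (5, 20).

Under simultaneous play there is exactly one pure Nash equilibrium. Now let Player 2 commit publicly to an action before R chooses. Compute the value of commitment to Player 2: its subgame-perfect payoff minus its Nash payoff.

1

Backward induction with Player 2 moving first.
- c1: R compares 17, 12, 3, 8, 9 and picks A; Player 2 would get 13.
- c2: R compares 1, 6, 11, 20, 11 and picks D; Player 2 would get 18.
- c3: R compares 19, 4, 6, 9, 5 and picks A; Player 2 would get 17.
Player 2's induced payoffs are 13, 18, 17, so Player 2 commits to c2. Subgame-perfect outcome: (D, c2) with payoffs (20, 18).
Under simultaneous play:
R's best replies: c1→A; c2→D; c3→A.
Player 2's best replies: A→c3; B→c2; C→c1; D→c3; E→c3.
Only (A, c3) has each player best-responding; Nash payoffs (19, 17).
Player 2's commitment gain: 18 − 17 = 1.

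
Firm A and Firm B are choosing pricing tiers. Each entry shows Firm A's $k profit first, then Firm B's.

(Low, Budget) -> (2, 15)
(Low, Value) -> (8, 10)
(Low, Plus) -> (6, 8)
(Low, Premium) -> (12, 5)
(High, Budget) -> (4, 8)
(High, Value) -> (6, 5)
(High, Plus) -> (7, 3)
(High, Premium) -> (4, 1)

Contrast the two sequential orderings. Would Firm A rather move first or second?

second

If Firm A leads: Firm B's best replies are Low→Budget, High→Budget; Firm A's induced payoffs 2, 4; outcome (High, Budget), payoffs (4, 8).
If Firm B leads: Firm A's best replies are Budget→High, Value→Low, Plus→High, Premium→Low; Firm B's induced payoffs 8, 10, 3, 5; outcome (Low, Value), payoffs (8, 10).
Firm A gets 4 moving first and 8 moving second, so Firm A prefers to move second.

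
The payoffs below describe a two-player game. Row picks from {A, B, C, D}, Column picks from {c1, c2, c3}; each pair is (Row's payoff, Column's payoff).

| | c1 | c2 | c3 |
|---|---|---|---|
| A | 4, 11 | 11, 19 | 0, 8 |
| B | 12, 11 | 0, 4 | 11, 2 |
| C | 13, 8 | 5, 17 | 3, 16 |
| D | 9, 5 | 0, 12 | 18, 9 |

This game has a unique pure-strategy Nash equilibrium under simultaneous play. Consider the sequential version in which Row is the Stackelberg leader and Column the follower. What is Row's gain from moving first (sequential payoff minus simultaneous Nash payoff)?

1

Solve by backward induction (Row leads).
- A → Column plays c2 (best of 11, 19, 8); Row gets 11.
- B → Column plays c1 (best of 11, 4, 2); Row gets 12.
- C → Column plays c2 (best of 8, 17, 16); Row gets 5.
- D → Column plays c2 (best of 5, 12, 9); Row gets 0.
Row's induced payoffs are 11, 12, 5, 0, so Row commits to B. Subgame-perfect outcome: (B, c1) with payoffs (12, 11).
For the simultaneous game, intersect best replies.
Row's best replies: c1→C; c2→A; c3→D.
Column's best replies: A→c2; B→c1; C→c2; D→c2.
Only (A, c2) has each player best-responding; Nash payoffs (11, 19).
Row's commitment gain: 12 − 11 = 1.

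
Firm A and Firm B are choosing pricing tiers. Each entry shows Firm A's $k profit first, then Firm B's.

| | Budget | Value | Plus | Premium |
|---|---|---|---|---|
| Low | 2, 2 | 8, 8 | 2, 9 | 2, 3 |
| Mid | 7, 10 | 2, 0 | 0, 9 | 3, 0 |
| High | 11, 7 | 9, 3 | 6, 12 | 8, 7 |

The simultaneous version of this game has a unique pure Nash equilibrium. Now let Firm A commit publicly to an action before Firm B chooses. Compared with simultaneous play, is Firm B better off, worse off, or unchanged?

Firm B best-responds to each possible Firm A move:
- Low: Firm B compares 2, 8, 9, 3 and picks Plus; Firm A would get 2.
- Mid: Firm B compares 10, 0, 9, 0 and picks Budget; Firm A would get 7.
- High: Firm B compares 7, 3, 12, 7 and picks Plus; Firm A would get 6.
Among 2, 7, 6, the best is 7 at Mid. Subgame-perfect outcome: (Mid, Budget) with payoffs (7, 10).
For the simultaneous game, intersect best replies.
Firm A's best replies: Budget→High; Value→High; Plus→High; Premium→High.
Firm B's best replies: Low→Plus; Mid→Budget; High→Plus.
Only (High, Plus) has each player best-responding; Nash payoffs (6, 12).
Firm B earns 10 sequentially versus 12 at the Nash outcome: worse off.

worse off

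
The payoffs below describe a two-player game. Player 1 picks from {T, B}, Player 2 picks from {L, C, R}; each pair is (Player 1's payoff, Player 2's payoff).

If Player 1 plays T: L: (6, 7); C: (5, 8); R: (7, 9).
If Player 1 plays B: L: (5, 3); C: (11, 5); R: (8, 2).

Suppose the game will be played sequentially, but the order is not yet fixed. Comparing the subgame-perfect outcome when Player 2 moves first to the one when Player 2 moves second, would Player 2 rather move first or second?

first

If Player 1 leads: Player 2's best replies are T→R, B→C; Player 1's induced payoffs 7, 11; outcome (B, C), payoffs (11, 5).
If Player 2 leads: Player 1's best replies are L→T, C→B, R→B; Player 2's induced payoffs 7, 5, 2; outcome (T, L), payoffs (6, 7).
Player 2 gets 7 moving first and 5 moving second, so Player 2 prefers to move first.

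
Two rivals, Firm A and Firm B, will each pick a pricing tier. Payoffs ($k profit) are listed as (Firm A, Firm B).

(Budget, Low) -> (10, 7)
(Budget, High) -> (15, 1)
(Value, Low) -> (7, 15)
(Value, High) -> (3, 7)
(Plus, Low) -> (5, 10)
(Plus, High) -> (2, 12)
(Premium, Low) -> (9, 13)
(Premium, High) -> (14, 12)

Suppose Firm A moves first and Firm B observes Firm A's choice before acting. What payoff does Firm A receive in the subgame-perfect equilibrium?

10

Solve by backward induction (Firm A leads).
- Budget: Firm B compares 7, 1 and picks Low; Firm A would get 10.
- Value: Firm B compares 15, 7 and picks Low; Firm A would get 7.
- Plus: Firm B compares 10, 12 and picks High; Firm A would get 2.
- Premium: Firm B compares 13, 12 and picks Low; Firm A would get 9.
Among 10, 7, 2, 9, the best is 10 at Budget. Subgame-perfect outcome: (Budget, Low) with payoffs (10, 7).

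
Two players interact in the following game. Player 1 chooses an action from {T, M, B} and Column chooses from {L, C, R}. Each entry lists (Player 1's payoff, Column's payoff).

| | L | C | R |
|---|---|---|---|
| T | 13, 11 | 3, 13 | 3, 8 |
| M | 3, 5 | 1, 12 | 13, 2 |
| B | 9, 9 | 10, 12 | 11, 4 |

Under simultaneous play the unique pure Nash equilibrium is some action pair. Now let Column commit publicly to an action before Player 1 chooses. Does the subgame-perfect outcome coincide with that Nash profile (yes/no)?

yes

Solve by backward induction (Column leads).
- L → Player 1 plays T (best of 13, 3, 9); Column gets 11.
- C → Player 1 plays B (best of 3, 1, 10); Column gets 12.
- R → Player 1 plays M (best of 3, 13, 11); Column gets 2.
Maximizing over 11, 12, 2, Column chooses C. Subgame-perfect outcome: (B, C) with payoffs (10, 12).
Under simultaneous play:
Player 1's best replies: L→T; C→B; R→M.
Column's best replies: T→C; M→C; B→C.
The unique mutual best reply is (B, C), giving (10, 12).
Sequential outcome (B, C) coincides with the Nash profile (B, C).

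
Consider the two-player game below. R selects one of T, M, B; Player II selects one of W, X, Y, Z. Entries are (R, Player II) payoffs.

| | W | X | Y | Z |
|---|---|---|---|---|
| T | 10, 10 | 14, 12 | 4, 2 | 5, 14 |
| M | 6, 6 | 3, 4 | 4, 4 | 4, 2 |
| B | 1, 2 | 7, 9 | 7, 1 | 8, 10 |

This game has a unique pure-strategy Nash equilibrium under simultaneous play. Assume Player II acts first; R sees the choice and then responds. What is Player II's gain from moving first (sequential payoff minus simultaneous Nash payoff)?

2

Solve by backward induction (Player II leads).
- W → R plays T (best of 10, 6, 1); Player II gets 10.
- X → R plays T (best of 14, 3, 7); Player II gets 12.
- Y → R plays B (best of 4, 4, 7); Player II gets 1.
- Z → R plays B (best of 5, 4, 8); Player II gets 10.
Among 10, 12, 1, 10, the best is 12 at X. Subgame-perfect outcome: (T, X) with payoffs (14, 12).
Under simultaneous play:
R's best replies: W→T; X→T; Y→B; Z→B.
Player II's best replies: T→Z; M→W; B→Z.
The unique mutual best reply is (B, Z), giving (8, 10).
Player II's commitment gain: 12 − 10 = 2.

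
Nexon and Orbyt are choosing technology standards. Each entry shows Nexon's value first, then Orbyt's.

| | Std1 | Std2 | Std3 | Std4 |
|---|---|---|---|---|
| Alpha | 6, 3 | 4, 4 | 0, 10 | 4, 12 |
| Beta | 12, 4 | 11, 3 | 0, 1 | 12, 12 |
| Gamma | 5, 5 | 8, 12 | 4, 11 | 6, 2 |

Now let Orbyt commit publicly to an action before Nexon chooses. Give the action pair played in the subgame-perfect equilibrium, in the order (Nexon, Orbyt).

Solve by backward induction (Orbyt leads).
- Std1: BR = Beta, leader payoff 4.
- Std2: BR = Beta, leader payoff 3.
- Std3: BR = Gamma, leader payoff 11.
- Std4: BR = Beta, leader payoff 12.
Among 4, 3, 11, 12, the best is 12 at Std4. Subgame-perfect outcome: (Beta, Std4) with payoffs (12, 12).

(Beta, Std4)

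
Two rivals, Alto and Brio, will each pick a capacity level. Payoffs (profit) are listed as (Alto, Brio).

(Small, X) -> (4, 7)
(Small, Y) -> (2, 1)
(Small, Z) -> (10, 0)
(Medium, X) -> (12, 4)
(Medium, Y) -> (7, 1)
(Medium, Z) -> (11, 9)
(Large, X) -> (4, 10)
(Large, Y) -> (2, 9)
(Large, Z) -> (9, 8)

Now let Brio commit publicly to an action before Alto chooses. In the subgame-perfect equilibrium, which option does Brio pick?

Z

Backward induction with Brio moving first.
- X: BR = Medium, leader payoff 4.
- Y: BR = Medium, leader payoff 1.
- Z: BR = Medium, leader payoff 9.
Maximizing over 4, 1, 9, Brio chooses Z. Subgame-perfect outcome: (Medium, Z) with payoffs (11, 9).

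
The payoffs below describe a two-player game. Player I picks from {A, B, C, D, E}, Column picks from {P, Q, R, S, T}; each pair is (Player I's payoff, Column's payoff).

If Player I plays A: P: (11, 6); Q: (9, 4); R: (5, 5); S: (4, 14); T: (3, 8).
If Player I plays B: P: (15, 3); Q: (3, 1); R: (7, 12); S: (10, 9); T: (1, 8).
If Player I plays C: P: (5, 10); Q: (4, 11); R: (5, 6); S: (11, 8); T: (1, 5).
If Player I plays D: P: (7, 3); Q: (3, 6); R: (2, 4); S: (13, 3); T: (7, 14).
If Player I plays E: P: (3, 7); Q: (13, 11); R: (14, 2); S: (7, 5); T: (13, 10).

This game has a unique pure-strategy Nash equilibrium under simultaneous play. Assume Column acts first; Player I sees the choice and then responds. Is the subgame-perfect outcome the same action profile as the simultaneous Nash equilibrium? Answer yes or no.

yes

Backward induction with Column moving first.
- P: Player I compares 11, 15, 5, 7, 3 and picks B; Column would get 3.
- Q: Player I compares 9, 3, 4, 3, 13 and picks E; Column would get 11.
- R: Player I compares 5, 7, 5, 2, 14 and picks E; Column would get 2.
- S: Player I compares 4, 10, 11, 13, 7 and picks D; Column would get 3.
- T: Player I compares 3, 1, 1, 7, 13 and picks E; Column would get 10.
Among 3, 11, 2, 3, 10, the best is 11 at Q. Subgame-perfect outcome: (E, Q) with payoffs (13, 11).
Under simultaneous play:
Player I's best replies: P→B; Q→E; R→E; S→D; T→E.
Column's best replies: A→S; B→R; C→Q; D→T; E→Q.
The unique mutual best reply is (E, Q), giving (13, 11).
Sequential outcome (E, Q) coincides with the Nash profile (E, Q).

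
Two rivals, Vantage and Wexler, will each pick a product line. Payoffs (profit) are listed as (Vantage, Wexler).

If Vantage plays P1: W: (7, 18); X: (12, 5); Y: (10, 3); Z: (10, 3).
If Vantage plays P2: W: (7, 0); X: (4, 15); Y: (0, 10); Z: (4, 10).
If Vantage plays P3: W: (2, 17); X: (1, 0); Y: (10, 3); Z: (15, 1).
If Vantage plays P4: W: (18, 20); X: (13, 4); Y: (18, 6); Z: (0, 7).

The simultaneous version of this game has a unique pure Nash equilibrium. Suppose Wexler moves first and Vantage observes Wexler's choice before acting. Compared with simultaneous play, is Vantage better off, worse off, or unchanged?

Vantage best-responds to each possible Wexler move:
- W: BR = P4, leader payoff 20.
- X: BR = P4, leader payoff 4.
- Y: BR = P4, leader payoff 6.
- Z: BR = P3, leader payoff 1.
Among 20, 4, 6, 1, the best is 20 at W. Subgame-perfect outcome: (P4, W) with payoffs (18, 20).
Now find the simultaneous Nash equilibrium.
Vantage's best replies: W→P4; X→P4; Y→P4; Z→P3.
Wexler's best replies: P1→W; P2→X; P3→W; P4→W.
Only (P4, W) has each player best-responding; Nash payoffs (18, 20).
Vantage earns 18 sequentially versus 18 at the Nash outcome: unchanged.

unchanged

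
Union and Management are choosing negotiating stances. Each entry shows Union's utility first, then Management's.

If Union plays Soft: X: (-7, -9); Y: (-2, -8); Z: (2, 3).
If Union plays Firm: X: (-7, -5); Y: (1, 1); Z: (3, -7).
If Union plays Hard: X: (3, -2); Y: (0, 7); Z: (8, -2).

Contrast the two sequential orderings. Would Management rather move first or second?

If Union leads: Management's best replies are Soft→Z, Firm→Y, Hard→Y; Union's induced payoffs 2, 1, 0; outcome (Soft, Z), payoffs (2, 3).
If Management leads: Union's best replies are X→Hard, Y→Firm, Z→Hard; Management's induced payoffs -2, 1, -2; outcome (Firm, Y), payoffs (1, 1).
Management gets 1 moving first and 3 moving second, so Management prefers to move second.

second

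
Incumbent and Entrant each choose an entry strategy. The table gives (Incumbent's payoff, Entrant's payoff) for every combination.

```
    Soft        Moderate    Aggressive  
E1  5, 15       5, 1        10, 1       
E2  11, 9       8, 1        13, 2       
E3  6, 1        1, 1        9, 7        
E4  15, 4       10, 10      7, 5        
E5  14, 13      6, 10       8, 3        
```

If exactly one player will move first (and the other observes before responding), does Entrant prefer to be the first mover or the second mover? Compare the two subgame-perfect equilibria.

second

If Incumbent leads: Entrant's best replies are E1→Soft, E2→Soft, E3→Aggressive, E4→Moderate, E5→Soft; Incumbent's induced payoffs 5, 11, 9, 10, 14; outcome (E5, Soft), payoffs (14, 13).
If Entrant leads: Incumbent's best replies are Soft→E4, Moderate→E4, Aggressive→E2; Entrant's induced payoffs 4, 10, 2; outcome (E4, Moderate), payoffs (10, 10).
Entrant gets 10 moving first and 13 moving second, so Entrant prefers to move second.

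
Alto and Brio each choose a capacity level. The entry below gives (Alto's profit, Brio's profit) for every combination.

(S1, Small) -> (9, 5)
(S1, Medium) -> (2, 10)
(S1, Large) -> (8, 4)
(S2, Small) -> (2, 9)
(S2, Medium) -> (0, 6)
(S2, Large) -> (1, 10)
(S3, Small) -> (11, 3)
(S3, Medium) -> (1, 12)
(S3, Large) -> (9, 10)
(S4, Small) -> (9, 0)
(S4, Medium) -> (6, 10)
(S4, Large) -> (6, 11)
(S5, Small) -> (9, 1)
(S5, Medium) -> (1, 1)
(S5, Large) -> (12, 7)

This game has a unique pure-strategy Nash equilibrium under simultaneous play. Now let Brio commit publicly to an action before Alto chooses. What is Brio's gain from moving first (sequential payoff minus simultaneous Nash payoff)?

3

Solve by backward induction (Brio leads).
- Small → Alto plays S3 (best of 9, 2, 11, 9, 9); Brio gets 3.
- Medium → Alto plays S4 (best of 2, 0, 1, 6, 1); Brio gets 10.
- Large → Alto plays S5 (best of 8, 1, 9, 6, 12); Brio gets 7.
Maximizing over 3, 10, 7, Brio chooses Medium. Subgame-perfect outcome: (S4, Medium) with payoffs (6, 10).
Under simultaneous play:
Alto's best replies: Small→S3; Medium→S4; Large→S5.
Brio's best replies: S1→Medium; S2→Large; S3→Medium; S4→Large; S5→Large.
The unique mutual best reply is (S5, Large), giving (12, 7).
Brio's commitment gain: 10 − 7 = 3.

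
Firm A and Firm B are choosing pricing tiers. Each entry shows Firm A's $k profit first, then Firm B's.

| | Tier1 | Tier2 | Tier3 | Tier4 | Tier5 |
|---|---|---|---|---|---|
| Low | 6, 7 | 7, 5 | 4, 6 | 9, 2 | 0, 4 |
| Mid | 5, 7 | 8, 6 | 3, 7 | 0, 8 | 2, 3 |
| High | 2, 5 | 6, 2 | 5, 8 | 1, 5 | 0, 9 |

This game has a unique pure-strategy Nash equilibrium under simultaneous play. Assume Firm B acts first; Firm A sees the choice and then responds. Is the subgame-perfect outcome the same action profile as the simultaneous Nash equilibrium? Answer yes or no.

Firm A best-responds to each possible Firm B move:
- Tier1: Firm A compares 6, 5, 2 and picks Low; Firm B would get 7.
- Tier2: Firm A compares 7, 8, 6 and picks Mid; Firm B would get 6.
- Tier3: Firm A compares 4, 3, 5 and picks High; Firm B would get 8.
- Tier4: Firm A compares 9, 0, 1 and picks Low; Firm B would get 2.
- Tier5: Firm A compares 0, 2, 0 and picks Mid; Firm B would get 3.
Among 7, 6, 8, 2, 3, the best is 8 at Tier3. Subgame-perfect outcome: (High, Tier3) with payoffs (5, 8).
For the simultaneous game, intersect best replies.
Firm A's best replies: Tier1→Low; Tier2→Mid; Tier3→High; Tier4→Low; Tier5→Mid.
Firm B's best replies: Low→Tier1; Mid→Tier4; High→Tier5.
The unique mutual best reply is (Low, Tier1), giving (6, 7).
Sequential outcome (High, Tier3) differs from the Nash profile (Low, Tier1).

no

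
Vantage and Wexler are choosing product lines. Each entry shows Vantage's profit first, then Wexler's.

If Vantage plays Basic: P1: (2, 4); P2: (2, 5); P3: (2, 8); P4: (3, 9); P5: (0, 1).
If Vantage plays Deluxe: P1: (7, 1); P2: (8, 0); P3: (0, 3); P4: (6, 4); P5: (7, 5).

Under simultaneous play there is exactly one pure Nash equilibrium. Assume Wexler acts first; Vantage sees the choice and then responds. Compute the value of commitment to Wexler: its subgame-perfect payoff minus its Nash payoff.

Backward induction with Wexler moving first.
- P1: Vantage compares 2, 7 and picks Deluxe; Wexler would get 1.
- P2: Vantage compares 2, 8 and picks Deluxe; Wexler would get 0.
- P3: Vantage compares 2, 0 and picks Basic; Wexler would get 8.
- P4: Vantage compares 3, 6 and picks Deluxe; Wexler would get 4.
- P5: Vantage compares 0, 7 and picks Deluxe; Wexler would get 5.
Wexler's induced payoffs are 1, 0, 8, 4, 5, so Wexler commits to P3. Subgame-perfect outcome: (Basic, P3) with payoffs (2, 8).
Now find the simultaneous Nash equilibrium.
Vantage's best replies: P1→Deluxe; P2→Deluxe; P3→Basic; P4→Deluxe; P5→Deluxe.
Wexler's best replies: Basic→P4; Deluxe→P5.
The unique mutual best reply is (Deluxe, P5), giving (7, 5).
Wexler's commitment gain: 8 − 5 = 3.

3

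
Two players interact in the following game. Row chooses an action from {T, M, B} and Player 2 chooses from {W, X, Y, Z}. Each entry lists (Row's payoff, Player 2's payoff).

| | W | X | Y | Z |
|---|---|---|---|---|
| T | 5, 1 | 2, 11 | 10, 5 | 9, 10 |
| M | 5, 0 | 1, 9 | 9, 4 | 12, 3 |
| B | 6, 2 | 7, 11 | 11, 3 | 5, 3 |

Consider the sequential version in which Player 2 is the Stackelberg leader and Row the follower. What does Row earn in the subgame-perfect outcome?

7

Solve by backward induction (Player 2 leads).
- W: BR = B, leader payoff 2.
- X: BR = B, leader payoff 11.
- Y: BR = B, leader payoff 3.
- Z: BR = M, leader payoff 3.
Maximizing over 2, 11, 3, 3, Player 2 chooses X. Subgame-perfect outcome: (B, X) with payoffs (7, 11).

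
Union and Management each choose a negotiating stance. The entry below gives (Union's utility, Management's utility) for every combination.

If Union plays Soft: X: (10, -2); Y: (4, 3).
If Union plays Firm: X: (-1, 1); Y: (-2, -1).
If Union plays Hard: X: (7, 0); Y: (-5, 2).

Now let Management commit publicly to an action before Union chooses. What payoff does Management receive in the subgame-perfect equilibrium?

Backward induction with Management moving first.
- X: Union compares 10, -1, 7 and picks Soft; Management would get -2.
- Y: Union compares 4, -2, -5 and picks Soft; Management would get 3.
Management's induced payoffs are -2, 3, so Management commits to Y. Subgame-perfect outcome: (Soft, Y) with payoffs (4, 3).

3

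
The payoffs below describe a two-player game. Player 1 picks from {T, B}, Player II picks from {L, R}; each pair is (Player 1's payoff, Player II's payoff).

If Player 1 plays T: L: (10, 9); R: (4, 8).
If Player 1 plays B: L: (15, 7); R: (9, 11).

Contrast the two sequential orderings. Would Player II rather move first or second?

first

If Player 1 leads: Player II's best replies are T→L, B→R; Player 1's induced payoffs 10, 9; outcome (T, L), payoffs (10, 9).
If Player II leads: Player 1's best replies are L→B, R→B; Player II's induced payoffs 7, 11; outcome (B, R), payoffs (9, 11).
Player II gets 11 moving first and 9 moving second, so Player II prefers to move first.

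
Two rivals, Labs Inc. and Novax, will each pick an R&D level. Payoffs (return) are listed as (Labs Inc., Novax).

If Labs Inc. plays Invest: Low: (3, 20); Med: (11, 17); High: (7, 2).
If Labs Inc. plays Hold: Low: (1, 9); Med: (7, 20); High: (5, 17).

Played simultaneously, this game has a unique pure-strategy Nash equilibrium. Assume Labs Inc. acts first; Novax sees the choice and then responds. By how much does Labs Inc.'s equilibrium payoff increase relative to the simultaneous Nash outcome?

Solve by backward induction (Labs Inc. leads).
- Invest → Novax plays Low (best of 20, 17, 2); Labs Inc. gets 3.
- Hold → Novax plays Med (best of 9, 20, 17); Labs Inc. gets 7.
Labs Inc.'s induced payoffs are 3, 7, so Labs Inc. commits to Hold. Subgame-perfect outcome: (Hold, Med) with payoffs (7, 20).
Under simultaneous play:
Labs Inc.'s best replies: Low→Invest; Med→Invest; High→Invest.
Novax's best replies: Invest→Low; Hold→Med.
The unique mutual best reply is (Invest, Low), giving (3, 20).
Labs Inc.'s commitment gain: 7 − 3 = 4.

4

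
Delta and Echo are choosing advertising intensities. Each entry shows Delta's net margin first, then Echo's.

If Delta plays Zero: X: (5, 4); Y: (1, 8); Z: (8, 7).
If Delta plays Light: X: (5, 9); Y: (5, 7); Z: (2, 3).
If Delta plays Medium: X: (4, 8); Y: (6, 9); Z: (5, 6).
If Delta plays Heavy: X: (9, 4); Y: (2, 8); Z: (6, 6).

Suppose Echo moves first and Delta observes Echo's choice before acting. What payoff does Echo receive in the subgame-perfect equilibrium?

9

Solve by backward induction (Echo leads).
- X: Delta compares 5, 5, 4, 9 and picks Heavy; Echo would get 4.
- Y: Delta compares 1, 5, 6, 2 and picks Medium; Echo would get 9.
- Z: Delta compares 8, 2, 5, 6 and picks Zero; Echo would get 7.
Among 4, 9, 7, the best is 9 at Y. Subgame-perfect outcome: (Medium, Y) with payoffs (6, 9).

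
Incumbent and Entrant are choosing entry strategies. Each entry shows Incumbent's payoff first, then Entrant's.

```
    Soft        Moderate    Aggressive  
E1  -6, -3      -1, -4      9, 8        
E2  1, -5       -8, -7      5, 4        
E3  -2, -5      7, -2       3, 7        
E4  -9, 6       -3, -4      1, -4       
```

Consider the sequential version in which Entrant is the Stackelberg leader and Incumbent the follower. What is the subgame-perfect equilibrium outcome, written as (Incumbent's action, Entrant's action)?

(E1, Aggressive)

Backward induction with Entrant moving first.
- Soft → Incumbent plays E2 (best of -6, 1, -2, -9); Entrant gets -5.
- Moderate → Incumbent plays E3 (best of -1, -8, 7, -3); Entrant gets -2.
- Aggressive → Incumbent plays E1 (best of 9, 5, 3, 1); Entrant gets 8.
Maximizing over -5, -2, 8, Entrant chooses Aggressive. Subgame-perfect outcome: (E1, Aggressive) with payoffs (9, 8).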